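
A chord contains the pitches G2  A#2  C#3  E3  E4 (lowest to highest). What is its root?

The distinct letter names are G, A#, C#, E. Arranged as a stack of thirds they read A#–C#–E–G, so A# is the root (an A# diminished seventh chord).

A#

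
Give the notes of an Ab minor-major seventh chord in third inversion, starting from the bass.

The chord tones are Ab–Cb–Eb–G. With the seventh (G) lowest for third inversion: G, Ab, Cb, Eb.

G, Ab, Cb, Eb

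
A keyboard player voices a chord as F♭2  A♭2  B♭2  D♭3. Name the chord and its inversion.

The distinct note names are Fb, Ab, Bb, Db. Stacked in thirds they read Bb–Db–Fb–Ab, which is a half-diminished seventh chord on Bb.
The lowest note is Fb, the fifth of the chord, so this is second inversion (figured bass 4/3).

Bb half-diminished seventh, second inversion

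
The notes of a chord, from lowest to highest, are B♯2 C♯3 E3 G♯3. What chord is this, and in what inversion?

C# minor-major seventh, third inversion

The distinct note names are B#, C#, E, G#. Stacked in thirds they read C#–E–G#–B#, which is a minor-major seventh chord on C#.
The lowest note is B#, the seventh of the chord, so this is third inversion (figured bass 4/2).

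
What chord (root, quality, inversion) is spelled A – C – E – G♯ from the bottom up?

The distinct note names are A, C, E, G#. Stacked in thirds they read A–C–E–G#, which is a minor-major seventh chord on A.
With the root (A) in the bass, the chord is in root position (figured bass 7).

A minor-major seventh, root position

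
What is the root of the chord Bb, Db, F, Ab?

Bb, Db, F, Ab are the tones of a Bb minor seventh chord (Bb–Db–F–Ab), making Bb the root.

Bb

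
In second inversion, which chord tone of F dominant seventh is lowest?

F dominant seventh is F–A–C–Eb. Second inversion places the fifth in the bass: C.

C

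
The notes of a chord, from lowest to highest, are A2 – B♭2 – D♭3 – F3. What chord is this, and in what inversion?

Bb minor-major seventh, third inversion

The pitch classes A, Bb, Db, F arrange in thirds as Bb–Db–F–A: a Bb minor-major seventh chord.
With the seventh (A) in the bass, the chord is in third inversion (figured bass 4/2).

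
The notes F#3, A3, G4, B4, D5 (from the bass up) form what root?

The distinct letter names are F#, A, G, B, D. Arranged as a stack of thirds they read G–B–D–F#–A, so G is the root (a G major ninth chord).

G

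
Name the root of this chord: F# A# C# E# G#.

F#

The distinct letter names are F#, A#, C#, E#, G#. Arranged as a stack of thirds they read F#–A#–C#–E#–G#, so F# is the root (an F# major ninth chord).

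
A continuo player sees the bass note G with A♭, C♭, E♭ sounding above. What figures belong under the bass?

The notes G, Ab, Cb, Eb stack in thirds as Ab–Cb–Eb–G — an Ab minor-major seventh chord. The bass G is the seventh, so this is third inversion: figured 4/2.

4/2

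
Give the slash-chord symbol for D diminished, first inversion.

Ddim/F

First inversion of D diminished has the third (F) in the bass. As a slash chord: Ddim/F.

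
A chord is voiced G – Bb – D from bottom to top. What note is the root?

G

Reordering G, Bb, D into stacked thirds gives G–Bb–D; the bottom of that stack, G, is the root.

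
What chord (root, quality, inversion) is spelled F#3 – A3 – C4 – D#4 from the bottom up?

The distinct note names are F#, A, C, D#. Stacked in thirds they read D#–F#–A–C, which is a diminished seventh chord on D#.
The lowest note is F#, the third of the chord, so this is first inversion (figured bass 6/5).

D# diminished seventh, first inversion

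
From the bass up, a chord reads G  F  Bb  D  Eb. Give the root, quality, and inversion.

Eb major ninth, first inversion

The pitch classes G, F, Bb, D, Eb arrange in thirds as Eb–G–Bb–D–F: an Eb major ninth chord.
The lowest note is G, the third of the chord, so this is first inversion.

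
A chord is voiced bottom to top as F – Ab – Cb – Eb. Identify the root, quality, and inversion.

Reducing to letter names: F, Ab, Cb, Eb. These stack in thirds as F–Ab–Cb–Eb — an F half-diminished seventh chord.
F is the root of F half-diminished seventh; root in the bass means root position (figured bass 7).

F half-diminished seventh, root position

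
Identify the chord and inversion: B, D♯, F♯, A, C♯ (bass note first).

B dominant ninth, root position

The pitch classes B, D#, F#, A, C# arrange in thirds as B–D#–F#–A–C#: a B dominant ninth chord.
B is the root of B dominant ninth; root in the bass means root position.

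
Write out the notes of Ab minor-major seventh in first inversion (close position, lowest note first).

Cb, Eb, G, Ab

The chord tones are Ab–Cb–Eb–G. With the third (Cb) lowest for first inversion: Cb, Eb, G, Ab.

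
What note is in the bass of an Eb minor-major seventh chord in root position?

Eb

In root position the root is lowest. For Eb minor-major seventh (Eb–Gb–Bb–D) that is Eb.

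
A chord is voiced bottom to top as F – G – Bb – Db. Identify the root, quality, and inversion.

G half-diminished seventh, third inversion

The distinct note names are F, G, Bb, Db. Stacked in thirds they read G–Bb–Db–F, which is a half-diminished seventh chord on G.
The lowest note is F, the seventh of the chord, so this is third inversion (figured bass 4/2).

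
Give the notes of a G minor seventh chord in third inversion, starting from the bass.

G minor seventh is G–Bb–D–F. Third inversion puts the seventh (F) in the bass, with the remaining tones above: F, G, Bb, D.

F, G, Bb, D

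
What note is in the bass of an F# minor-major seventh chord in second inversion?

In second inversion the fifth is lowest. For F# minor-major seventh (F#–A–C#–E#) that is C#.

C#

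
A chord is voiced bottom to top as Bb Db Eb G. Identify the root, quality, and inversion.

Eb dominant seventh, second inversion

The distinct note names are Bb, Db, Eb, G. Stacked in thirds they read Eb–G–Bb–Db, which is a dominant seventh chord on Eb.
With the fifth (Bb) in the bass, the chord is in second inversion (figured bass 4/3).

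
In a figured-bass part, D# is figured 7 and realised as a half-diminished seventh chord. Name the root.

D#

The figures 7 mean the root of the chord is in the bass. If D# is the root of a half-diminished seventh chord, the root is D# (chord tones D#–F#–A–C#).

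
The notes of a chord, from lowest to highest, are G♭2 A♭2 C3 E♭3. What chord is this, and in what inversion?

Ab dominant seventh, third inversion

The distinct note names are Gb, Ab, C, Eb. Stacked in thirds they read Ab–C–Eb–Gb, which is a dominant seventh chord on Ab.
With the seventh (Gb) in the bass, the chord is in third inversion (figured bass 4/2).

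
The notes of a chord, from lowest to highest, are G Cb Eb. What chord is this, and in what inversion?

Reducing to letter names: G, Cb, Eb. These stack in thirds as Cb–Eb–G — a Cb augmented triad.
G is the fifth of Cb augmented; fifth in the bass means second inversion (figured bass 6/4).

Cb augmented, second inversion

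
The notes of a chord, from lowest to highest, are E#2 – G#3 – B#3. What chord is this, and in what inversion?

The pitch classes E#, G#, B# arrange in thirds as E#–G#–B#: an E# minor triad.
E# is the root of E# minor; root in the bass means root position (figured bass 5/3).

E# minor, root position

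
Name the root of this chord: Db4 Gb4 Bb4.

Gb

The distinct letter names are Db, Gb, Bb. Arranged as a stack of thirds they read Gb–Bb–Db, so Gb is the root (a Gb major triad).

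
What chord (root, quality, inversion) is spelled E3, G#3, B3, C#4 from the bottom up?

The pitch classes E, G#, B, C# arrange in thirds as C#–E–G#–B: a C# minor seventh chord.
E is the third of C# minor seventh; third in the bass means first inversion (figured bass 6/5).

C# minor seventh, first inversion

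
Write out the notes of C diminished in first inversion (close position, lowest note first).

Spelling C diminished: C–Eb–Gb. In first inversion the third is bass, giving Eb, Gb, C from the bottom.

Eb, Gb, C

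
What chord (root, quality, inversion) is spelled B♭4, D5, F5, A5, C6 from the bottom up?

Bb major ninth, root position

Reducing to letter names: Bb, D, F, A, C. These stack in thirds as Bb–D–F–A–C — a Bb major ninth chord.
The lowest note is Bb, the root of the chord, so this is root position.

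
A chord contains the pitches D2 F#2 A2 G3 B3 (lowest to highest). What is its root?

G

Reordering D, F#, A, G, B into stacked thirds gives G–B–D–F#–A; the bottom of that stack, G, is the root.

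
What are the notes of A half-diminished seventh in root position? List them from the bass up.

A half-diminished seventh is A–C–Eb–G. Root position puts the root (A) in the bass, with the remaining tones above: A, C, Eb, G.

A, C, Eb, G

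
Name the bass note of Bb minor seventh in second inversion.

The fifth of Bb minor seventh (Bb–Db–F–Ab) is F; that is the bass in second inversion.

F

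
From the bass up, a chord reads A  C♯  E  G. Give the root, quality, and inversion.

A dominant seventh, root position

Reducing to letter names: A, C#, E, G. These stack in thirds as A–C#–E–G — an A dominant seventh chord.
A is the root of A dominant seventh; root in the bass means root position (figured bass 7).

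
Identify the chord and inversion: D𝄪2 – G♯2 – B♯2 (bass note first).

The distinct note names are D##, G#, B#. Stacked in thirds they read G#–B#–D##, which is an augmented triad on G#.
D## is the fifth of G# augmented; fifth in the bass means second inversion (figured bass 6/4).

G# augmented, second inversion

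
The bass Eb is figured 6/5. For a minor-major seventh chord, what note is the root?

C

The figures 6/5 mean the third of the chord is in the bass. If Eb is the third of a minor-major seventh chord, the root is C (chord tones C–Eb–G–B).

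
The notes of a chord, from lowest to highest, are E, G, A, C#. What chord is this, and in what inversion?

A dominant seventh, second inversion

The distinct note names are E, G, A, C#. Stacked in thirds they read A–C#–E–G, which is a dominant seventh chord on A.
E is the fifth of A dominant seventh; fifth in the bass means second inversion (figured bass 4/3).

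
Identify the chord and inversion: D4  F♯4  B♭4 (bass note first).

The pitch classes D, F#, Bb arrange in thirds as Bb–D–F#: a Bb augmented triad.
The lowest note is D, the third of the chord, so this is first inversion (figured bass 6).

Bb augmented, first inversion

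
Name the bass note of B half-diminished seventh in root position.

B

The root of B half-diminished seventh (B–D–F–A) is B; that is the bass in root position.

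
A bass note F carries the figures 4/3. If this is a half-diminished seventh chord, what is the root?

B

The figures 4/3 mean the fifth of the chord is in the bass. If F is the fifth of a half-diminished seventh chord, the root is B (chord tones B–D–F–A).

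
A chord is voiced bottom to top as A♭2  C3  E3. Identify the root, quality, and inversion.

Reducing to letter names: Ab, C, E. These stack in thirds as Ab–C–E — an Ab augmented triad.
The lowest note is Ab, the root of the chord, so this is root position (figured bass 5/3).

Ab augmented, root position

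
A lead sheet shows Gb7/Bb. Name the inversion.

Gb7/Bb means Gb dominant seventh with Bb in the bass. Bb is the third of Gb dominant seventh (Gb–Bb–Db–Fb), so this is first inversion.

first inversion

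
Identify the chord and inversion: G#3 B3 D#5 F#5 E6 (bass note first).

E major ninth, first inversion

The distinct note names are G#, B, D#, F#, E. Stacked in thirds they read E–G#–B–D#–F#, which is a major ninth chord on E.
G# is the third of E major ninth; third in the bass means first inversion.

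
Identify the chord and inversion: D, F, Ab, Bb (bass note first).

Bb dominant seventh, first inversion

The distinct note names are D, F, Ab, Bb. Stacked in thirds they read Bb–D–F–Ab, which is a dominant seventh chord on Bb.
The lowest note is D, the third of the chord, so this is first inversion (figured bass 6/5).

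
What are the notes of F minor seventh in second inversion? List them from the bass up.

The chord tones are F–Ab–C–Eb. With the fifth (C) lowest for second inversion: C, Eb, F, Ab.

C, Eb, F, Ab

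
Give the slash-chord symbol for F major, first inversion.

FM/A

First inversion of F major has the third (A) in the bass. As a slash chord: FM/A.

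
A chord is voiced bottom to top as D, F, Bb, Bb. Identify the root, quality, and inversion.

Reducing to letter names: D, F, Bb. These stack in thirds as Bb–D–F — a Bb major triad.
The lowest note is D, the third of the chord, so this is first inversion (figured bass 6).

Bb major, first inversion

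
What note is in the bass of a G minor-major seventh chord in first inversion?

Bb

In first inversion the third is lowest. For G minor-major seventh (G–Bb–D–F#) that is Bb.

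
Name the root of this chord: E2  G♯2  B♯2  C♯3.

E, G#, B#, C# are the tones of a C# minor-major seventh chord (C#–E–G#–B#), making C# the root.

C#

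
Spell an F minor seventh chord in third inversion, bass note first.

Eb, F, Ab, C

Spelling F minor seventh: F–Ab–C–Eb. In third inversion the seventh is bass, giving Eb, F, Ab, C from the bottom.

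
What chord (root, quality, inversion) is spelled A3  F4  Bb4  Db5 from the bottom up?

The pitch classes A, F, Bb, Db arrange in thirds as Bb–Db–F–A: a Bb minor-major seventh chord.
A is the seventh of Bb minor-major seventh; seventh in the bass means third inversion (figured bass 4/2).

Bb minor-major seventh, third inversion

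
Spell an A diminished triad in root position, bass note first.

A diminished is A–C–Eb. Root position puts the root (A) in the bass, with the remaining tones above: A, C, Eb.

A, C, Eb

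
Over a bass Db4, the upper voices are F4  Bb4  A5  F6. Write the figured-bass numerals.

The notes Db, F, Bb, A stack in thirds as Bb–Db–F–A — a Bb minor-major seventh chord. The bass Db is the third, so this is first inversion: figured 6/5.

6/5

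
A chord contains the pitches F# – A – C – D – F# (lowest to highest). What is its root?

D

The distinct letter names are F#, A, C, D. Arranged as a stack of thirds they read D–F#–A–C, so D is the root (a D dominant seventh chord).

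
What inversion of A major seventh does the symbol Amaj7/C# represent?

Amaj7/C# means A major seventh with C# in the bass. C# is the third of A major seventh (A–C#–E–G#), so this is first inversion.

first inversion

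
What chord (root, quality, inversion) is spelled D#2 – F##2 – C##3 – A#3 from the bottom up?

The pitch classes D#, F##, C##, A# arrange in thirds as D#–F##–A#–C##: a D# major seventh chord.
With the root (D#) in the bass, the chord is in root position (figured bass 7).

D# major seventh, root position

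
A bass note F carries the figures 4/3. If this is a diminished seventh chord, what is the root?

B

The figures 4/3 mean the fifth of the chord is in the bass. If F is the fifth of a diminished seventh chord, the root is B (chord tones B–D–F–Ab).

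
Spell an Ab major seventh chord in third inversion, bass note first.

Spelling Ab major seventh: Ab–C–Eb–G. In third inversion the seventh is bass, giving G, Ab, C, Eb from the bottom.

G, Ab, C, Eb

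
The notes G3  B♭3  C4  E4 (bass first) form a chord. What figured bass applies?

The notes G, Bb, C, E stack in thirds as C–E–G–Bb — a C dominant seventh chord. The bass G is the fifth, so this is second inversion: figured 4/3.

4/3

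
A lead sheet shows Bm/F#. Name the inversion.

Bm/F# means B minor with F# in the bass. F# is the fifth of B minor (B–D–F#), so this is second inversion.

second inversion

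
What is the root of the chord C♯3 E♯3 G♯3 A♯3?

Reordering C#, E#, G#, A# into stacked thirds gives A#–C#–E#–G#; the bottom of that stack, A#, is the root.

A#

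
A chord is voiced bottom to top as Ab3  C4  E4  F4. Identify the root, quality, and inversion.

The pitch classes Ab, C, E, F arrange in thirds as F–Ab–C–E: an F minor-major seventh chord.
The lowest note is Ab, the third of the chord, so this is first inversion (figured bass 6/5).

F minor-major seventh, first inversion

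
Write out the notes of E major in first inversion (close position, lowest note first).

G#, B, E

Spelling E major: E–G#–B. In first inversion the third is bass, giving G#, B, E from the bottom.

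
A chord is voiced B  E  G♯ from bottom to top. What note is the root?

Reordering B, E, G# into stacked thirds gives E–G#–B; the bottom of that stack, E, is the root.

E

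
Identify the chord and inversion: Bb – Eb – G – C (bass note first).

C minor seventh, third inversion

The distinct note names are Bb, Eb, G, C. Stacked in thirds they read C–Eb–G–Bb, which is a minor seventh chord on C.
With the seventh (Bb) in the bass, the chord is in third inversion (figured bass 4/2).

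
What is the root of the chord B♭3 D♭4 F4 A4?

Bb

Bb, Db, F, A are the tones of a Bb minor-major seventh chord (Bb–Db–F–A), making Bb the root.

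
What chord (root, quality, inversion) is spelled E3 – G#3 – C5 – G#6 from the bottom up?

Reducing to letter names: E, G#, C. These stack in thirds as C–E–G# — a C augmented triad.
E is the third of C augmented; third in the bass means first inversion (figured bass 6).

C augmented, first inversion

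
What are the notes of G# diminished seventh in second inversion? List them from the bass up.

Spelling G# diminished seventh: G#–B–D–F. In second inversion the fifth is bass, giving D, F, G#, B from the bottom.

D, F, G#, B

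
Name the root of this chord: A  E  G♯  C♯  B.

A

The distinct letter names are A, E, G#, C#, B. Arranged as a stack of thirds they read A–C#–E–G#–B, so A is the root (an A major ninth chord).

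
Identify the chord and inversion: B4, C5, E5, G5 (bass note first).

C major seventh, third inversion

Reducing to letter names: B, C, E, G. These stack in thirds as C–E–G–B — a C major seventh chord.
With the seventh (B) in the bass, the chord is in third inversion (figured bass 4/2).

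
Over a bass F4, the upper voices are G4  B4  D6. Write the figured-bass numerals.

4/2

The notes F, G, B, D stack in thirds as G–B–D–F — a G dominant seventh chord. The bass F is the seventh, so this is third inversion: figured 4/2.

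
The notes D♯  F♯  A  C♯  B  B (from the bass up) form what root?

B

Reordering D#, F#, A, C#, B into stacked thirds gives B–D#–F#–A–C#; the bottom of that stack, B, is the root.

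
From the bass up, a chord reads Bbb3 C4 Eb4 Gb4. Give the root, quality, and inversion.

Reducing to letter names: Bbb, C, Eb, Gb. These stack in thirds as C–Eb–Gb–Bbb — a C diminished seventh chord.
With the seventh (Bbb) in the bass, the chord is in third inversion (figured bass 4/2).

C diminished seventh, third inversion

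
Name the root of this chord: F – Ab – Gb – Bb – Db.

The distinct letter names are F, Ab, Gb, Bb, Db. Arranged as a stack of thirds they read Gb–Bb–Db–F–Ab, so Gb is the root (a Gb major ninth chord).

Gb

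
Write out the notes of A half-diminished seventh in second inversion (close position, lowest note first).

Eb, G, A, C

Spelling A half-diminished seventh: A–C–Eb–G. In second inversion the fifth is bass, giving Eb, G, A, C from the bottom.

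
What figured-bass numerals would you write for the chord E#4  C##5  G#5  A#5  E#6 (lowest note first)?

4/3

The notes E#, C##, G#, A# stack in thirds as A#–C##–E#–G# — an A# dominant seventh chord. The bass E# is the fifth, so this is second inversion: figured 4/3.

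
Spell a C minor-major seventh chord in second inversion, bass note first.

Spelling C minor-major seventh: C–Eb–G–B. In second inversion the fifth is bass, giving G, B, C, Eb from the bottom.

G, B, C, Eb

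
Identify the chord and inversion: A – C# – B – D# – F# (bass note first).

B dominant ninth, third inversion

The pitch classes A, C#, B, D#, F# arrange in thirds as B–D#–F#–A–C#: a B dominant ninth chord.
The lowest note is A, the seventh of the chord, so this is third inversion.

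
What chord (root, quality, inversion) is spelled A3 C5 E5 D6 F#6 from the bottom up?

Reducing to letter names: A, C, E, D, F#. These stack in thirds as D–F#–A–C–E — a D dominant ninth chord.
A is the fifth of D dominant ninth; fifth in the bass means second inversion.

D dominant ninth, second inversion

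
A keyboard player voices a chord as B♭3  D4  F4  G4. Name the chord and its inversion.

The distinct note names are Bb, D, F, G. Stacked in thirds they read G–Bb–D–F, which is a minor seventh chord on G.
Bb is the third of G minor seventh; third in the bass means first inversion (figured bass 6/5).

G minor seventh, first inversion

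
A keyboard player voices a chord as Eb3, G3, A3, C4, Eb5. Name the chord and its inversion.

A half-diminished seventh, second inversion

The pitch classes Eb, G, A, C arrange in thirds as A–C–Eb–G: an A half-diminished seventh chord.
Eb is the fifth of A half-diminished seventh; fifth in the bass means second inversion (figured bass 4/3).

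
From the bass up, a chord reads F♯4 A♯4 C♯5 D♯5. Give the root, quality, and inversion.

D# minor seventh, first inversion

Reducing to letter names: F#, A#, C#, D#. These stack in thirds as D#–F#–A#–C# — a D# minor seventh chord.
With the third (F#) in the bass, the chord is in first inversion (figured bass 6/5).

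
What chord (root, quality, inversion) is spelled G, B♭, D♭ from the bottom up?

G diminished, root position

The distinct note names are G, Bb, Db. Stacked in thirds they read G–Bb–Db, which is a diminished triad on G.
With the root (G) in the bass, the chord is in root position (figured bass 5/3).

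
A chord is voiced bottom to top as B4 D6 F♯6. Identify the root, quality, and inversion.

Reducing to letter names: B, D, F#. These stack in thirds as B–D–F# — a B minor triad.
The lowest note is B, the root of the chord, so this is root position (figured bass 5/3).

B minor, root position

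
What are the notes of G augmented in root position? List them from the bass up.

Spelling G augmented: G–B–D#. In root position the root is bass, giving G, B, D# from the bottom.

G, B, D#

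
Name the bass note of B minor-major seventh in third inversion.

A#

The seventh of B minor-major seventh (B–D–F#–A#) is A#; that is the bass in third inversion.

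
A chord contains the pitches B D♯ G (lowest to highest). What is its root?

B, D#, G are the tones of a G augmented triad (G–B–D#), making G the root.

G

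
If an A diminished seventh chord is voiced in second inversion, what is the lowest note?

Eb

The fifth of A diminished seventh (A–C–Eb–Gb) is Eb; that is the bass in second inversion.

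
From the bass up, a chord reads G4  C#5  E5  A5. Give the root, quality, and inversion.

A dominant seventh, third inversion

The distinct note names are G, C#, E, A. Stacked in thirds they read A–C#–E–G, which is a dominant seventh chord on A.
With the seventh (G) in the bass, the chord is in third inversion (figured bass 4/2).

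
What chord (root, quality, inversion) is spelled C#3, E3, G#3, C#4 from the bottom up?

C# minor, root position

The distinct note names are C#, E, G#. Stacked in thirds they read C#–E–G#, which is a minor triad on C#.
C# is the root of C# minor; root in the bass means root position (figured bass 5/3).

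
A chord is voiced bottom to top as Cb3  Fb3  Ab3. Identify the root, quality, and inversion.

Reducing to letter names: Cb, Fb, Ab. These stack in thirds as Fb–Ab–Cb — an Fb major triad.
Cb is the fifth of Fb major; fifth in the bass means second inversion (figured bass 6/4).

Fb major, second inversion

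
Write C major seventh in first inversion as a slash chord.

Cmaj7/E

First inversion of C major seventh has the third (E) in the bass. As a slash chord: Cmaj7/E.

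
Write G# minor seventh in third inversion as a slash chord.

Third inversion of G# minor seventh has the seventh (F#) in the bass. As a slash chord: G#m7/F#.

G#m7/F#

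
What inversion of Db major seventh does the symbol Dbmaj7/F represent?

Dbmaj7/F means Db major seventh with F in the bass. F is the third of Db major seventh (Db–F–Ab–C), so this is first inversion.

first inversion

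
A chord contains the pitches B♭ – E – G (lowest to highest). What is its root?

Bb, E, G are the tones of an E diminished triad (E–G–Bb), making E the root.

E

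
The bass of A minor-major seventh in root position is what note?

In root position the root is lowest. For A minor-major seventh (A–C–E–G#) that is A.

A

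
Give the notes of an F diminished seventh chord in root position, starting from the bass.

The chord tones are F–Ab–Cb–Ebb. With the root (F) lowest for root position: F, Ab, Cb, Ebb.

F, Ab, Cb, Ebb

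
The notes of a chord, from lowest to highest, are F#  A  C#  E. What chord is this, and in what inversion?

F# minor seventh, root position

Reducing to letter names: F#, A, C#, E. These stack in thirds as F#–A–C#–E — an F# minor seventh chord.
With the root (F#) in the bass, the chord is in root position (figured bass 7).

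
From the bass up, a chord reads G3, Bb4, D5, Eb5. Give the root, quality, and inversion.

Eb major seventh, first inversion

The distinct note names are G, Bb, D, Eb. Stacked in thirds they read Eb–G–Bb–D, which is a major seventh chord on Eb.
With the third (G) in the bass, the chord is in first inversion (figured bass 6/5).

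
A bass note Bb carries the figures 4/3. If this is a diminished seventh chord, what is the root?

E

The figures 4/3 mean the fifth of the chord is in the bass. If Bb is the fifth of a diminished seventh chord, the root is E (chord tones E–G–Bb–Db).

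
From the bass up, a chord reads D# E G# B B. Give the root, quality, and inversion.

E major seventh, third inversion

Reducing to letter names: D#, E, G#, B. These stack in thirds as E–G#–B–D# — an E major seventh chord.
D# is the seventh of E major seventh; seventh in the bass means third inversion (figured bass 4/2).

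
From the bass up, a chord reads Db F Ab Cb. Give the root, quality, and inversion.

Db dominant seventh, root position

The distinct note names are Db, F, Ab, Cb. Stacked in thirds they read Db–F–Ab–Cb, which is a dominant seventh chord on Db.
With the root (Db) in the bass, the chord is in root position (figured bass 7).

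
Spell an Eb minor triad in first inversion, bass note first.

Gb, Bb, Eb

Spelling Eb minor: Eb–Gb–Bb. In first inversion the third is bass, giving Gb, Bb, Eb from the bottom.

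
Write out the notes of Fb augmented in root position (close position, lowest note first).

Fb, Ab, C

Spelling Fb augmented: Fb–Ab–C. In root position the root is bass, giving Fb, Ab, C from the bottom.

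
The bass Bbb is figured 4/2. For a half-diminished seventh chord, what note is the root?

Cb

The figures 4/2 mean the seventh of the chord is in the bass. If Bbb is the seventh of a half-diminished seventh chord, the root is Cb (chord tones Cb–Ebb–Gbb–Bbb).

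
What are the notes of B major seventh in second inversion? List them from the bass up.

The chord tones are B–D#–F#–A#. With the fifth (F#) lowest for second inversion: F#, A#, B, D#.

F#, A#, B, D#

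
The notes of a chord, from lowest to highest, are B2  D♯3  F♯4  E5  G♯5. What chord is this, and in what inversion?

The distinct note names are B, D#, F#, E, G#. Stacked in thirds they read E–G#–B–D#–F#, which is a major ninth chord on E.
With the fifth (B) in the bass, the chord is in second inversion.

E major ninth, second inversion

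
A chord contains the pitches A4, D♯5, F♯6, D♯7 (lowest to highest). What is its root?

A, D#, F# are the tones of a D# diminished triad (D#–F#–A), making D# the root.

D#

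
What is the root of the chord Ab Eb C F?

F

Reordering Ab, Eb, C, F into stacked thirds gives F–Ab–C–Eb; the bottom of that stack, F, is the root.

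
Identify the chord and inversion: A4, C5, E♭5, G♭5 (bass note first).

The pitch classes A, C, Eb, Gb arrange in thirds as A–C–Eb–Gb: an A diminished seventh chord.
A is the root of A diminished seventh; root in the bass means root position (figured bass 7).

A diminished seventh, root position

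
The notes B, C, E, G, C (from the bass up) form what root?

Reordering B, C, E, G into stacked thirds gives C–E–G–B; the bottom of that stack, C, is the root.

C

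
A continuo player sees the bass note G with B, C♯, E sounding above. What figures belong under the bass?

The notes G, B, C#, E stack in thirds as C#–E–G–B — a C# half-diminished seventh chord. The bass G is the fifth, so this is second inversion: figured 4/3.

4/3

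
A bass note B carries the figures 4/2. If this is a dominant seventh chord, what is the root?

C#

The figures 4/2 mean the seventh of the chord is in the bass. If B is the seventh of a dominant seventh chord, the root is C# (chord tones C#–E#–G#–B).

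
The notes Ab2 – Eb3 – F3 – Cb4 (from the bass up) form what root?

Reordering Ab, Eb, F, Cb into stacked thirds gives F–Ab–Cb–Eb; the bottom of that stack, F, is the root.

F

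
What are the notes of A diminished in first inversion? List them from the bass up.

The chord tones are A–C–Eb. With the third (C) lowest for first inversion: C, Eb, A.

C, Eb, A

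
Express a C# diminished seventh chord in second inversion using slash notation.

Second inversion of C# diminished seventh has the fifth (G) in the bass. As a slash chord: C#dim7/G.

C#dim7/G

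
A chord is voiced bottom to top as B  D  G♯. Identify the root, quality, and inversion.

The distinct note names are B, D, G#. Stacked in thirds they read G#–B–D, which is a diminished triad on G#.
The lowest note is B, the third of the chord, so this is first inversion (figured bass 6).

G# diminished, first inversion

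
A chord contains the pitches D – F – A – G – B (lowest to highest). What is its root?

D, F, A, G, B are the tones of a G dominant ninth chord (G–B–D–F–A), making G the root.

G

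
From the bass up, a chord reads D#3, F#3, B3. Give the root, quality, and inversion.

The distinct note names are D#, F#, B. Stacked in thirds they read B–D#–F#, which is a major triad on B.
D# is the third of B major; third in the bass means first inversion (figured bass 6).

B major, first inversion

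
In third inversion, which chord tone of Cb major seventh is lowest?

Bb

Cb major seventh is Cb–Eb–Gb–Bb. Third inversion places the seventh in the bass: Bb.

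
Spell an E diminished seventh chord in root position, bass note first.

E, G, Bb, Db

Spelling E diminished seventh: E–G–Bb–Db. In root position the root is bass, giving E, G, Bb, Db from the bottom.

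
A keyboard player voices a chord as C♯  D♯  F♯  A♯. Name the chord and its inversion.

The distinct note names are C#, D#, F#, A#. Stacked in thirds they read D#–F#–A#–C#, which is a minor seventh chord on D#.
The lowest note is C#, the seventh of the chord, so this is third inversion (figured bass 4/2).

D# minor seventh, third inversion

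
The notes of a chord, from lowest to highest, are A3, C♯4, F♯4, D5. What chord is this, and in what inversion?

D major seventh, second inversion

The distinct note names are A, C#, F#, D. Stacked in thirds they read D–F#–A–C#, which is a major seventh chord on D.
With the fifth (A) in the bass, the chord is in second inversion (figured bass 4/3).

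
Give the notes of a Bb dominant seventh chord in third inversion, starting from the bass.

Ab, Bb, D, F

Bb dominant seventh is Bb–D–F–Ab. Third inversion puts the seventh (Ab) in the bass, with the remaining tones above: Ab, Bb, D, F.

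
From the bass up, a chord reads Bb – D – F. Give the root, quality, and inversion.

Reducing to letter names: Bb, D, F. These stack in thirds as Bb–D–F — a Bb major triad.
Bb is the root of Bb major; root in the bass means root position (figured bass 5/3).

Bb major, root position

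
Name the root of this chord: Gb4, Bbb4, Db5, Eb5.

Gb, Bbb, Db, Eb are the tones of an Eb half-diminished seventh chord (Eb–Gb–Bbb–Db), making Eb the root.

Eb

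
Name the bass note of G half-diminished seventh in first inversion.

In first inversion the third is lowest. For G half-diminished seventh (G–Bb–Db–F) that is Bb.

Bb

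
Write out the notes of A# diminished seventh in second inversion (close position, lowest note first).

E, G, A#, C#

A# diminished seventh is A#–C#–E–G. Second inversion puts the fifth (E) in the bass, with the remaining tones above: E, G, A#, C#.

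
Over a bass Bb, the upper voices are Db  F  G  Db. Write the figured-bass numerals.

6/5

The notes Bb, Db, F, G stack in thirds as G–Bb–Db–F — a G half-diminished seventh chord. The bass Bb is the third, so this is first inversion: figured 6/5.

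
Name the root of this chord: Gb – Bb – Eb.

The distinct letter names are Gb, Bb, Eb. Arranged as a stack of thirds they read Eb–Gb–Bb, so Eb is the root (an Eb minor triad).

Eb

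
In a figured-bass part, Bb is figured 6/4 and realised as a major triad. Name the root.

Eb

The figures 6/4 mean the fifth of the chord is in the bass. If Bb is the fifth of a major triad, the root is Eb (chord tones Eb–G–Bb).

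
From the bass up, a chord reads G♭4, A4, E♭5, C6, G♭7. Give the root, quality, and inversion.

The distinct note names are Gb, A, Eb, C. Stacked in thirds they read A–C–Eb–Gb, which is a diminished seventh chord on A.
With the seventh (Gb) in the bass, the chord is in third inversion (figured bass 4/2).

A diminished seventh, third inversion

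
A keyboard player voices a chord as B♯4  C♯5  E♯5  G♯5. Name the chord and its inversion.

C# major seventh, third inversion

The distinct note names are B#, C#, E#, G#. Stacked in thirds they read C#–E#–G#–B#, which is a major seventh chord on C#.
The lowest note is B#, the seventh of the chord, so this is third inversion (figured bass 4/2).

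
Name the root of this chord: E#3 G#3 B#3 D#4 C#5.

C#

The distinct letter names are E#, G#, B#, D#, C#. Arranged as a stack of thirds they read C#–E#–G#–B#–D#, so C# is the root (a C# major ninth chord).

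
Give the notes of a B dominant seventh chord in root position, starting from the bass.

B, D#, F#, A

B dominant seventh is B–D#–F#–A. Root position puts the root (B) in the bass, with the remaining tones above: B, D#, F#, A.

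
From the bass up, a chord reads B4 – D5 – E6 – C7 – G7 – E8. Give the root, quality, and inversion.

The distinct note names are B, D, E, C, G. Stacked in thirds they read C–E–G–B–D, which is a major ninth chord on C.
With the seventh (B) in the bass, the chord is in third inversion.

C major ninth, third inversion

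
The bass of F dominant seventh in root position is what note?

F

The root of F dominant seventh (F–A–C–Eb) is F; that is the bass in root position.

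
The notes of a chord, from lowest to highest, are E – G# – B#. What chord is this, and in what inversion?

Reducing to letter names: E, G#, B#. These stack in thirds as E–G#–B# — an E augmented triad.
The lowest note is E, the root of the chord, so this is root position (figured bass 5/3).

E augmented, root position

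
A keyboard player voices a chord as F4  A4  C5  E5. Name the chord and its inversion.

Reducing to letter names: F, A, C, E. These stack in thirds as F–A–C–E — an F major seventh chord.
The lowest note is F, the root of the chord, so this is root position (figured bass 7).

F major seventh, root position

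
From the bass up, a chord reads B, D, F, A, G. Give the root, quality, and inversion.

G dominant ninth, first inversion

The distinct note names are B, D, F, A, G. Stacked in thirds they read G–B–D–F–A, which is a dominant ninth chord on G.
The lowest note is B, the third of the chord, so this is first inversion.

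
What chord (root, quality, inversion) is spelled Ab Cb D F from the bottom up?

The distinct note names are Ab, Cb, D, F. Stacked in thirds they read D–F–Ab–Cb, which is a diminished seventh chord on D.
Ab is the fifth of D diminished seventh; fifth in the bass means second inversion (figured bass 4/3).

D diminished seventh, second inversion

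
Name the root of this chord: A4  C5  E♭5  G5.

A, C, Eb, G are the tones of an A half-diminished seventh chord (A–C–Eb–G), making A the root.

A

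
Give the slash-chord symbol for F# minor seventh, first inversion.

First inversion of F# minor seventh has the third (A) in the bass. As a slash chord: F#m7/A.

F#m7/A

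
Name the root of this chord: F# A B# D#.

The distinct letter names are F#, A, B#, D#. Arranged as a stack of thirds they read B#–D#–F#–A, so B# is the root (a B# diminished seventh chord).

B#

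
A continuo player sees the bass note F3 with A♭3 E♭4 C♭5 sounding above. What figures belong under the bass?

The notes F, Ab, Eb, Cb stack in thirds as F–Ab–Cb–Eb — an F half-diminished seventh chord. The bass F is the root, so this is root position: figured 7.

7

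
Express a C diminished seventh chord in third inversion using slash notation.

Cdim7/Bbb

Third inversion of C diminished seventh has the seventh (Bbb) in the bass. As a slash chord: Cdim7/Bbb.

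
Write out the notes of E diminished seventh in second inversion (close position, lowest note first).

Bb, Db, E, G

Spelling E diminished seventh: E–G–Bb–Db. In second inversion the fifth is bass, giving Bb, Db, E, G from the bottom.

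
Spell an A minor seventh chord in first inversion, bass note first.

Spelling A minor seventh: A–C–E–G. In first inversion the third is bass, giving C, E, G, A from the bottom.

C, E, G, A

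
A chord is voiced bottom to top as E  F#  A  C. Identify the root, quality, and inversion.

F# half-diminished seventh, third inversion

The distinct note names are E, F#, A, C. Stacked in thirds they read F#–A–C–E, which is a half-diminished seventh chord on F#.
With the seventh (E) in the bass, the chord is in third inversion (figured bass 4/2).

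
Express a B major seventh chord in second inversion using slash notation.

Bmaj7/F#

Second inversion of B major seventh has the fifth (F#) in the bass. As a slash chord: Bmaj7/F#.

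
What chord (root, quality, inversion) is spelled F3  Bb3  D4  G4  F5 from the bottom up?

The distinct note names are F, Bb, D, G. Stacked in thirds they read G–Bb–D–F, which is a minor seventh chord on G.
The lowest note is F, the seventh of the chord, so this is third inversion (figured bass 4/2).

G minor seventh, third inversion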